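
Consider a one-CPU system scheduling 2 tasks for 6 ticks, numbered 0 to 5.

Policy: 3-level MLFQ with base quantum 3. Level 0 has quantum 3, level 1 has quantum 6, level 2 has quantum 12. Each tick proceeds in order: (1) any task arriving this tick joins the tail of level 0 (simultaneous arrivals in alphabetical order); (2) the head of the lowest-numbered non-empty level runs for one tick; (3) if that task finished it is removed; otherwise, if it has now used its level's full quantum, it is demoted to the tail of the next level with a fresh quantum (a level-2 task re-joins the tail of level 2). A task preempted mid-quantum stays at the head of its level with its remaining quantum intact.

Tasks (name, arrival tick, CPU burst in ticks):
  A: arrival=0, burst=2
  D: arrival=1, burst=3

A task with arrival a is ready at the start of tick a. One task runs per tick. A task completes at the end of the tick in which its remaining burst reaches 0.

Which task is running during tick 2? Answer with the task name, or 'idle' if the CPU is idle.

t=0: L0/L1/L2 = A/-/- → run A
t=1: L0/L1/L2 = AD/-/- → run A
t=2: L0/L1/L2 = D/-/- → run D
t=3: L0/L1/L2 = D/-/- → run D
t=4: L0/L1/L2 = D/-/- → run D
t=5: (idle)

running at tick 2 = D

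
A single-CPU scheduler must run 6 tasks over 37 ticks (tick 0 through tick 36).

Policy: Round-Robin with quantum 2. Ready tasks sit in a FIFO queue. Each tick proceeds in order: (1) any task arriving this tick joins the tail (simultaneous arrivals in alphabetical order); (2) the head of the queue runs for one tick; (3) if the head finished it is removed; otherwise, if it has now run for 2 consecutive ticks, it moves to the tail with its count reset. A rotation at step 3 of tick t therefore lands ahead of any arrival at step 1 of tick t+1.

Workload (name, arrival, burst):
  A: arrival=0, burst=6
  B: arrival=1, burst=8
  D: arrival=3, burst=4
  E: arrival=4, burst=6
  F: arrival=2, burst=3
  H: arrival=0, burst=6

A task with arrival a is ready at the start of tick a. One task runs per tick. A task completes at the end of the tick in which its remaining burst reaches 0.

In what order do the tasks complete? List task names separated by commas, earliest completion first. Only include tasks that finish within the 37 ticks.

completion order = A, F, D, H, E, B

t=0: queue=[A,H] q_used=0 → run A
t=1: queue=[A,H,B] q_used=1 → run A
t=2: queue=[H,B,A,F] q_used=0 → run H
t=3: queue=[H,B,A,F,D] q_used=1 → run H
t=4: queue=[B,A,F,D,H,E] q_used=0 → run B
t=5: queue=[B,A,F,D,H,E] q_used=1 → run B
t=6: queue=[A,F,D,H,E,B] q_used=0 → run A
t=7: queue=[A,F,D,H,E,B] q_used=1 → run A
t=8: queue=[F,D,H,E,B,A] q_used=0 → run F
t=9: queue=[F,D,H,E,B,A] q_used=1 → run F
t=10: queue=[D,H,E,B,A,F] q_used=0 → run D
t=11: queue=[D,H,E,B,A,F] q_used=1 → run D
t=12: queue=[H,E,B,A,F,D] q_used=0 → run H
t=13: queue=[H,E,B,A,F,D] q_used=1 → run H
t=14: queue=[E,B,A,F,D,H] q_used=0 → run E
t=15: queue=[E,B,A,F,D,H] q_used=1 → run E
t=16: queue=[B,A,F,D,H,E] q_used=0 → run B
t=17: queue=[B,A,F,D,H,E] q_used=1 → run B
t=18: queue=[A,F,D,H,E,B] q_used=0 → run A
t=19: queue=[A,F,D,H,E,B] q_used=1 → run A
t=20: queue=[F,D,H,E,B] q_used=0 → run F
t=21: queue=[D,H,E,B] q_used=0 → run D
t=22: queue=[D,H,E,B] q_used=1 → run D
t=23: queue=[H,E,B] q_used=0 → run H
t=24: queue=[H,E,B] q_used=1 → run H
t=25: queue=[E,B] q_used=0 → run E
t=26: queue=[E,B] q_used=1 → run E
t=27: queue=[B,E] q_used=0 → run B
t=28: queue=[B,E] q_used=1 → run B
t=29: queue=[E,B] q_used=0 → run E
t=30: queue=[E,B] q_used=1 → run E
t=31: queue=[B] q_used=0 → run B
t=32: queue=[B] q_used=1 → run B
t=33: (idle)
t=34: (idle)
t=35: (idle)
t=36: (idle)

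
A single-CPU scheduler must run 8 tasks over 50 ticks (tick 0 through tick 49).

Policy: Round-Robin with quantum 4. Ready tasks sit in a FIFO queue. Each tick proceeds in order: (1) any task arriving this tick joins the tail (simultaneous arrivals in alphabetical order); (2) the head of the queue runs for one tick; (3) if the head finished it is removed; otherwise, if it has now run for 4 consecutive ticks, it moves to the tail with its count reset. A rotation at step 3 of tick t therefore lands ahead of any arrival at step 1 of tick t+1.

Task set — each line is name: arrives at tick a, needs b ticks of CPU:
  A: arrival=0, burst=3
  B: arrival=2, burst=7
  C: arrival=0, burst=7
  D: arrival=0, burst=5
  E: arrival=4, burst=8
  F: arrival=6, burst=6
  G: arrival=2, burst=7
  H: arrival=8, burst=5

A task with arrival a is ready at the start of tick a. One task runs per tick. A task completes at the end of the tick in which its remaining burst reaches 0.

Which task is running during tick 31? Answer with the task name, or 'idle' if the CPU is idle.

running at tick 31 = H

t=0: queue=[A,C,D] q_used=0 → run A
t=1: queue=[A,C,D] q_used=1 → run A
t=2: queue=[A,C,D,B,G] q_used=2 → run A
t=3: queue=[C,D,B,G] q_used=0 → run C
t=4: queue=[C,D,B,G,E] q_used=1 → run C
t=5: queue=[C,D,B,G,E] q_used=2 → run C
t=6: queue=[C,D,B,G,E,F] q_used=3 → run C
t=7: queue=[D,B,G,E,F,C] q_used=0 → run D
t=8: queue=[D,B,G,E,F,C,H] q_used=1 → run D
t=9: queue=[D,B,G,E,F,C,H] q_used=2 → run D
t=10: queue=[D,B,G,E,F,C,H] q_used=3 → run D
t=11: queue=[B,G,E,F,C,H,D] q_used=0 → run B
t=12: queue=[B,G,E,F,C,H,D] q_used=1 → run B
t=13: queue=[B,G,E,F,C,H,D] q_used=2 → run B
t=14: queue=[B,G,E,F,C,H,D] q_used=3 → run B
t=15: queue=[G,E,F,C,H,D,B] q_used=0 → run G
t=16: queue=[G,E,F,C,H,D,B] q_used=1 → run G
t=17: queue=[G,E,F,C,H,D,B] q_used=2 → run G
t=18: queue=[G,E,F,C,H,D,B] q_used=3 → run G
t=19: queue=[E,F,C,H,D,B,G] q_used=0 → run E
t=20: queue=[E,F,C,H,D,B,G] q_used=1 → run E
t=21: queue=[E,F,C,H,D,B,G] q_used=2 → run E
t=22: queue=[E,F,C,H,D,B,G] q_used=3 → run E
t=23: queue=[F,C,H,D,B,G,E] q_used=0 → run F
t=24: queue=[F,C,H,D,B,G,E] q_used=1 → run F
t=25: queue=[F,C,H,D,B,G,E] q_used=2 → run F
t=26: queue=[F,C,H,D,B,G,E] q_used=3 → run F
t=27: queue=[C,H,D,B,G,E,F] q_used=0 → run C
t=28: queue=[C,H,D,B,G,E,F] q_used=1 → run C
t=29: queue=[C,H,D,B,G,E,F] q_used=2 → run C
t=30: queue=[H,D,B,G,E,F] q_used=0 → run H
t=31: queue=[H,D,B,G,E,F] q_used=1 → run H
t=32: queue=[H,D,B,G,E,F] q_used=2 → run H
t=33: queue=[H,D,B,G,E,F] q_used=3 → run H
t=34: queue=[D,B,G,E,F,H] q_used=0 → run D
t=35: queue=[B,G,E,F,H] q_used=0 → run B
t=36: queue=[B,G,E,F,H] q_used=1 → run B
t=37: queue=[B,G,E,F,H] q_used=2 → run B
t=38: queue=[G,E,F,H] q_used=0 → run G
t=39: queue=[G,E,F,H] q_used=1 → run G
t=40: queue=[G,E,F,H] q_used=2 → run G
t=41: queue=[E,F,H] q_used=0 → run E
t=42: queue=[E,F,H] q_used=1 → run E
t=43: queue=[E,F,H] q_used=2 → run E
t=44: queue=[E,F,H] q_used=3 → run E
t=45: queue=[F,H] q_used=0 → run F
t=46: queue=[F,H] q_used=1 → run F
t=47: queue=[H] q_used=0 → run H
t=48: (idle)
t=49: (idle)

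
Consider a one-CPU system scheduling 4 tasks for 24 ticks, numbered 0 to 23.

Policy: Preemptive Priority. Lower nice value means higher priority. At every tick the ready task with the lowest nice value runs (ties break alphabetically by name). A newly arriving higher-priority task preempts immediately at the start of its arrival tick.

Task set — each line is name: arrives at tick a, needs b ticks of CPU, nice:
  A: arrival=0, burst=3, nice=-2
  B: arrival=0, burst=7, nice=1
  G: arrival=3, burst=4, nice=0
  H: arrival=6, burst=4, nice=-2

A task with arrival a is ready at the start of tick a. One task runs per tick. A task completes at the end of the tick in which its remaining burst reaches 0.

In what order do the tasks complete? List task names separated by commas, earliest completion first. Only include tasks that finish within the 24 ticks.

t=0: ready={A,B} → run A
t=1: ready={A,B} → run A
t=2: ready={A,B} → run A
t=3: ready={B,G} → run G
t=4: ready={B,G} → run G
t=5: ready={B,G} → run G
t=6: ready={B,G,H} → run H
t=7: ready={B,G,H} → run H
t=8: ready={B,G,H} → run H
t=9: ready={B,G,H} → run H
t=10: ready={B,G} → run G
t=11: ready={B} → run B
t=12: ready={B} → run B
t=13: ready={B} → run B
t=14: ready={B} → run B
t=15: ready={B} → run B
t=16: ready={B} → run B
t=17: ready={B} → run B
t=18: (idle)
t=19: (idle)
t=20: (idle)
t=21: (idle)
t=22: (idle)
t=23: (idle)

completion order = A, H, G, B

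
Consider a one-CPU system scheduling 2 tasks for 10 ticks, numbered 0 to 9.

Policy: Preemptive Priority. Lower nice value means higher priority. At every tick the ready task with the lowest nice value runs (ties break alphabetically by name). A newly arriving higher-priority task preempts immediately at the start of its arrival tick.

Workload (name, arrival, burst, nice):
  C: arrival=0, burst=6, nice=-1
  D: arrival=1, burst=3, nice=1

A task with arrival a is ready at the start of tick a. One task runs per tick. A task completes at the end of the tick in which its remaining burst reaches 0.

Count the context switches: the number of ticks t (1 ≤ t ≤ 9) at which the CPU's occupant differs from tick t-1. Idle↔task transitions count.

context switches = 2

t=0: ready={C} → run C
t=1: ready={C,D} → run C
t=2: ready={C,D} → run C
t=3: ready={C,D} → run C
t=4: ready={C,D} → run C
t=5: ready={C,D} → run C
t=6: ready={D} → run D
t=7: ready={D} → run D
t=8: ready={D} → run D
t=9: (idle)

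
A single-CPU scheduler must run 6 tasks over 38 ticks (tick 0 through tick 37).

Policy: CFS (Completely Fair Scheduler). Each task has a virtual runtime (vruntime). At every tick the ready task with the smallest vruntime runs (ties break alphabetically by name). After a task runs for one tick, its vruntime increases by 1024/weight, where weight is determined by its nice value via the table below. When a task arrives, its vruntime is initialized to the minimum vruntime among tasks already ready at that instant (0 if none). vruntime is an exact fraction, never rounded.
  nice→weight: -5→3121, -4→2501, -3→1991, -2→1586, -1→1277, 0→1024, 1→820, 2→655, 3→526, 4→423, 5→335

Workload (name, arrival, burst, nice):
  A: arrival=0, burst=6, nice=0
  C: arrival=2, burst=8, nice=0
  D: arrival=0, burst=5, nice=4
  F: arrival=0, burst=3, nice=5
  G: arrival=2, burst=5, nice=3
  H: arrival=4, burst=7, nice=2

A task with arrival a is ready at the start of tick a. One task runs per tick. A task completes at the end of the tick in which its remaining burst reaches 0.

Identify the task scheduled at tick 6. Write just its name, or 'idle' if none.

running at tick 6 = A

t=0: vr[A=0 D=0 F=0] → run A
t=1: vr[A=1 D=0 F=0] → run D
t=2: vr[A=1 C=0 D=1024/423 F=0 G=0] → run C
t=3: vr[A=1 C=1 D=1024/423 F=0 G=0] → run F
t=4: vr[A=1 C=1 D=1024/423 F=1024/335 G=0 H=0] → run G
t=5: vr[A=1 C=1 D=1024/423 F=1024/335 G=512/263 H=0] → run H
t=6: vr[A=1 C=1 D=1024/423 F=1024/335 G=512/263 H=1024/655] → run A
t=7: vr[A=2 C=1 D=1024/423 F=1024/335 G=512/263 H=1024/655] → run C
t=8: vr[A=2 C=2 D=1024/423 F=1024/335 G=512/263 H=1024/655] → run H
t=9: vr[A=2 C=2 D=1024/423 F=1024/335 G=512/263 H=2048/655] → run G
t=10: vr[A=2 C=2 D=1024/423 F=1024/335 G=1024/263 H=2048/655] → run A
t=11: vr[A=3 C=2 D=1024/423 F=1024/335 G=1024/263 H=2048/655] → run C
t=12: vr[A=3 C=3 D=1024/423 F=1024/335 G=1024/263 H=2048/655] → run D
t=13: vr[A=3 C=3 D=2048/423 F=1024/335 G=1024/263 H=2048/655] → run A
t=14: vr[A=4 C=3 D=2048/423 F=1024/335 G=1024/263 H=2048/655] → run C
t=15: vr[A=4 C=4 D=2048/423 F=1024/335 G=1024/263 H=2048/655] → run F
t=16: vr[A=4 C=4 D=2048/423 F=2048/335 G=1024/263 H=2048/655] → run H
t=17: vr[A=4 C=4 D=2048/423 F=2048/335 G=1024/263 H=3072/655] → run G
t=18: vr[A=4 C=4 D=2048/423 F=2048/335 G=1536/263 H=3072/655] → run A
t=19: vr[A=5 C=4 D=2048/423 F=2048/335 G=1536/263 H=3072/655] → run C
t=20: vr[A=5 C=5 D=2048/423 F=2048/335 G=1536/263 H=3072/655] → run H
t=21: vr[A=5 C=5 D=2048/423 F=2048/335 G=1536/263 H=4096/655] → run D
t=22: vr[A=5 C=5 D=1024/141 F=2048/335 G=1536/263 H=4096/655] → run A
t=23: vr[C=5 D=1024/141 F=2048/335 G=1536/263 H=4096/655] → run C
t=24: vr[C=6 D=1024/141 F=2048/335 G=1536/263 H=4096/655] → run G
t=25: vr[C=6 D=1024/141 F=2048/335 G=2048/263 H=4096/655] → run C
t=26: vr[C=7 D=1024/141 F=2048/335 G=2048/263 H=4096/655] → run F
t=27: vr[C=7 D=1024/141 G=2048/263 H=4096/655] → run H
t=28: vr[C=7 D=1024/141 G=2048/263 H=1024/131] → run C
t=29: vr[D=1024/141 G=2048/263 H=1024/131] → run D
t=30: vr[D=4096/423 G=2048/263 H=1024/131] → run G
t=31: vr[D=4096/423 H=1024/131] → run H
t=32: vr[D=4096/423 H=6144/655] → run H
t=33: vr[D=4096/423] → run D
t=34: (idle)
t=35: (idle)
t=36: (idle)
t=37: (idle)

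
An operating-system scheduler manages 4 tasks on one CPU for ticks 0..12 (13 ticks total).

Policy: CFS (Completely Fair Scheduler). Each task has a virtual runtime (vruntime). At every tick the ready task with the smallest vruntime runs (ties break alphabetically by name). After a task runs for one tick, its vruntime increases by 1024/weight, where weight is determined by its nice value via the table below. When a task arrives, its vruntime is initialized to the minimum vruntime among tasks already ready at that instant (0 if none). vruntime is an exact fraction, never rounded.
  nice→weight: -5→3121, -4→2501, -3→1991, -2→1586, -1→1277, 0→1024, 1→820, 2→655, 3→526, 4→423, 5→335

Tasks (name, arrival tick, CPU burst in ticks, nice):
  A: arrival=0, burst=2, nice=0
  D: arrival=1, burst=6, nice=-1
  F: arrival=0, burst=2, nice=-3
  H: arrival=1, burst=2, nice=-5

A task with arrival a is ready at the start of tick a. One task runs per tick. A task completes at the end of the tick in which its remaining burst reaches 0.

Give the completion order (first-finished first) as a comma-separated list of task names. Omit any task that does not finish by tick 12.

t=0: vr[A=0 F=0] → run A
t=1: vr[A=1 D=0 F=0 H=0] → run D
t=2: vr[A=1 D=1024/1277 F=0 H=0] → run F
t=3: vr[A=1 D=1024/1277 F=1024/1991 H=0] → run H
t=4: vr[A=1 D=1024/1277 F=1024/1991 H=1024/3121] → run H
t=5: vr[A=1 D=1024/1277 F=1024/1991] → run F
t=6: vr[A=1 D=1024/1277] → run D
t=7: vr[A=1 D=2048/1277] → run A
t=8: vr[D=2048/1277] → run D
t=9: vr[D=3072/1277] → run D
t=10: vr[D=4096/1277] → run D
t=11: vr[D=5120/1277] → run D
t=12: (idle)

completion order = H, F, A, D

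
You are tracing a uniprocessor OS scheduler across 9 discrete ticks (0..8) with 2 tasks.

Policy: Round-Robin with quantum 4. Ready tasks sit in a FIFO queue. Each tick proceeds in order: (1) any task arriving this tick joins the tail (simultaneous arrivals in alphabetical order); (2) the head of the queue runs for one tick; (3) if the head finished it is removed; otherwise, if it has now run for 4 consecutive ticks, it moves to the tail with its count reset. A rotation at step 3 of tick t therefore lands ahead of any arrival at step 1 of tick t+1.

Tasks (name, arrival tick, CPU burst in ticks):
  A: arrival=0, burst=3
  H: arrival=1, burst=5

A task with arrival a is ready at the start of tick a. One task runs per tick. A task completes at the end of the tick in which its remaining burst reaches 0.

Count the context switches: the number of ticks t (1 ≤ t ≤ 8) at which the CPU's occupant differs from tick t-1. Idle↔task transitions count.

context switches = 2

t=0: queue=[A] q_used=0 → run A
t=1: queue=[A,H] q_used=1 → run A
t=2: queue=[A,H] q_used=2 → run A
t=3: queue=[H] q_used=0 → run H
t=4: queue=[H] q_used=1 → run H
t=5: queue=[H] q_used=2 → run H
t=6: queue=[H] q_used=3 → run H
t=7: queue=[H] q_used=0 → run H
t=8: (idle)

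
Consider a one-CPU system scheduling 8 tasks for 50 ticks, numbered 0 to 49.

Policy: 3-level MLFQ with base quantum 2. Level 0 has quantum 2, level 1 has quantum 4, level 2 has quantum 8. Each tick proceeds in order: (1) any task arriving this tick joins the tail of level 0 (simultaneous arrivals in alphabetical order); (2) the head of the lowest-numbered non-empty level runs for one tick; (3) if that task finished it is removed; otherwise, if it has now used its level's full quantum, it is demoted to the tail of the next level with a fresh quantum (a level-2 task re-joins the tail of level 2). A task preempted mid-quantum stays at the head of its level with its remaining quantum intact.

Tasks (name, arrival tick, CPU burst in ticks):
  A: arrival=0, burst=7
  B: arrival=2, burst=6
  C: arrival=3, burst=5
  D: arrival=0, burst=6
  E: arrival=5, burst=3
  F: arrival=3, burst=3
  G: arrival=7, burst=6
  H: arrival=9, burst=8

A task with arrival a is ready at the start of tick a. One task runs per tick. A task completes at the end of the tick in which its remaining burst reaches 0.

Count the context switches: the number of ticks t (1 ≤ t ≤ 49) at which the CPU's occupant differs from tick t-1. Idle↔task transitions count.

t=0: L0/L1/L2 = AD/-/- → run A
t=1: L0/L1/L2 = AD/-/- → run A
t=2: L0/L1/L2 = DB/A/- → run D
t=3: L0/L1/L2 = DBCF/A/- → run D
t=4: L0/L1/L2 = BCF/AD/- → run B
t=5: L0/L1/L2 = BCFE/AD/- → run B
t=6: L0/L1/L2 = CFE/ADB/- → run C
t=7: L0/L1/L2 = CFEG/ADB/- → run C
t=8: L0/L1/L2 = FEG/ADBC/- → run F
t=9: L0/L1/L2 = FEGH/ADBC/- → run F
t=10: L0/L1/L2 = EGH/ADBCF/- → run E
t=11: L0/L1/L2 = EGH/ADBCF/- → run E
t=12: L0/L1/L2 = GH/ADBCFE/- → run G
t=13: L0/L1/L2 = GH/ADBCFE/- → run G
t=14: L0/L1/L2 = H/ADBCFEG/- → run H
t=15: L0/L1/L2 = H/ADBCFEG/- → run H
t=16: L0/L1/L2 = -/ADBCFEGH/- → run A
t=17: L0/L1/L2 = -/ADBCFEGH/- → run A
t=18: L0/L1/L2 = -/ADBCFEGH/- → run A
t=19: L0/L1/L2 = -/ADBCFEGH/- → run A
t=20: L0/L1/L2 = -/DBCFEGH/A → run D
t=21: L0/L1/L2 = -/DBCFEGH/A → run D
t=22: L0/L1/L2 = -/DBCFEGH/A → run D
t=23: L0/L1/L2 = -/DBCFEGH/A → run D
t=24: L0/L1/L2 = -/BCFEGH/A → run B
t=25: L0/L1/L2 = -/BCFEGH/A → run B
t=26: L0/L1/L2 = -/BCFEGH/A → run B
t=27: L0/L1/L2 = -/BCFEGH/A → run B
t=28: L0/L1/L2 = -/CFEGH/A → run C
t=29: L0/L1/L2 = -/CFEGH/A → run C
t=30: L0/L1/L2 = -/CFEGH/A → run C
t=31: L0/L1/L2 = -/FEGH/A → run F
t=32: L0/L1/L2 = -/EGH/A → run E
t=33: L0/L1/L2 = -/GH/A → run G
t=34: L0/L1/L2 = -/GH/A → run G
t=35: L0/L1/L2 = -/GH/A → run G
t=36: L0/L1/L2 = -/GH/A → run G
t=37: L0/L1/L2 = -/H/A → run H
t=38: L0/L1/L2 = -/H/A → run H
t=39: L0/L1/L2 = -/H/A → run H
t=40: L0/L1/L2 = -/H/A → run H
t=41: L0/L1/L2 = -/-/AH → run A
t=42: L0/L1/L2 = -/-/H → run H
t=43: L0/L1/L2 = -/-/H → run H
t=44: (idle)
t=45: (idle)
t=46: (idle)
t=47: (idle)
t=48: (idle)
t=49: (idle)

context switches = 18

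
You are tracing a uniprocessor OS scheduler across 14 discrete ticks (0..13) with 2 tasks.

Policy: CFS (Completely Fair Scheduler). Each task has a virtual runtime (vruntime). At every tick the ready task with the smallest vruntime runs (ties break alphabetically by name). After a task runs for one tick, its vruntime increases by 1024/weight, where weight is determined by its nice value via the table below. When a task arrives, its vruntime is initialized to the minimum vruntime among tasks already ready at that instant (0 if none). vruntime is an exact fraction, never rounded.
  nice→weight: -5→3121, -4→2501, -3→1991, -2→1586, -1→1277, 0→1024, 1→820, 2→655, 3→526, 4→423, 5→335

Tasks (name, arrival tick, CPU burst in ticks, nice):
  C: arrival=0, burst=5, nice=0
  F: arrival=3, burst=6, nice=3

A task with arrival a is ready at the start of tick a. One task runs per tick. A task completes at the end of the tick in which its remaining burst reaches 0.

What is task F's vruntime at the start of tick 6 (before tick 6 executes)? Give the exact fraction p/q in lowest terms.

vruntime(F, start of tick 6) = 1301/263

t=0: vr[C=0] → run C
t=1: vr[C=1] → run C
t=2: vr[C=2] → run C
t=3: vr[C=3 F=3] → run C
t=4: vr[C=4 F=3] → run F
t=5: vr[C=4 F=1301/263] → run C
t=6: vr[F=1301/263] → run F
t=7: vr[F=1813/263] → run F
t=8: vr[F=2325/263] → run F
t=9: vr[F=2837/263] → run F
t=10: vr[F=3349/263] → run F
t=11: (idle)
t=12: (idle)
t=13: (idle)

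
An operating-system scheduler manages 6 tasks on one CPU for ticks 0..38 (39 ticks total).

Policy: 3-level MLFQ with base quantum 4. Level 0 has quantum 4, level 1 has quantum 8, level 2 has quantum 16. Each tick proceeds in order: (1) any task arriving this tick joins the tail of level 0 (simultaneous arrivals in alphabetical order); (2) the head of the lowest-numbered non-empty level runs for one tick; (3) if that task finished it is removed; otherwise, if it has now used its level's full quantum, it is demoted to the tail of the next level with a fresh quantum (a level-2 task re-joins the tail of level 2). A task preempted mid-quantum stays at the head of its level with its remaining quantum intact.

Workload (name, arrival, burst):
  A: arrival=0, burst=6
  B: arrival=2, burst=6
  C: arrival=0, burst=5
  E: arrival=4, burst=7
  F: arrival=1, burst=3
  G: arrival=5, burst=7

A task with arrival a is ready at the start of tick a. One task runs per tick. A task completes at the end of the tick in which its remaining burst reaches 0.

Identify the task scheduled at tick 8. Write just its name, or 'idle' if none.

t=0: L0/L1/L2 = AC/-/- → run A
t=1: L0/L1/L2 = ACF/-/- → run A
t=2: L0/L1/L2 = ACFB/-/- → run A
t=3: L0/L1/L2 = ACFB/-/- → run A
t=4: L0/L1/L2 = CFBE/A/- → run C
t=5: L0/L1/L2 = CFBEG/A/- → run C
t=6: L0/L1/L2 = CFBEG/A/- → run C
t=7: L0/L1/L2 = CFBEG/A/- → run C
t=8: L0/L1/L2 = FBEG/AC/- → run F
t=9: L0/L1/L2 = FBEG/AC/- → run F
t=10: L0/L1/L2 = FBEG/AC/- → run F
t=11: L0/L1/L2 = BEG/AC/- → run B
t=12: L0/L1/L2 = BEG/AC/- → run B
t=13: L0/L1/L2 = BEG/AC/- → run B
t=14: L0/L1/L2 = BEG/AC/- → run B
t=15: L0/L1/L2 = EG/ACB/- → run E
t=16: L0/L1/L2 = EG/ACB/- → run E
t=17: L0/L1/L2 = EG/ACB/- → run E
t=18: L0/L1/L2 = EG/ACB/- → run E
t=19: L0/L1/L2 = G/ACBE/- → run G
t=20: L0/L1/L2 = G/ACBE/- → run G
t=21: L0/L1/L2 = G/ACBE/- → run G
t=22: L0/L1/L2 = G/ACBE/- → run G
t=23: L0/L1/L2 = -/ACBEG/- → run A
t=24: L0/L1/L2 = -/ACBEG/- → run A
t=25: L0/L1/L2 = -/CBEG/- → run C
t=26: L0/L1/L2 = -/BEG/- → run B
t=27: L0/L1/L2 = -/BEG/- → run B
t=28: L0/L1/L2 = -/EG/- → run E
t=29: L0/L1/L2 = -/EG/- → run E
t=30: L0/L1/L2 = -/EG/- → run E
t=31: L0/L1/L2 = -/G/- → run G
t=32: L0/L1/L2 = -/G/- → run G
t=33: L0/L1/L2 = -/G/- → run G
t=34: (idle)
t=35: (idle)
t=36: (idle)
t=37: (idle)
t=38: (idle)

running at tick 8 = F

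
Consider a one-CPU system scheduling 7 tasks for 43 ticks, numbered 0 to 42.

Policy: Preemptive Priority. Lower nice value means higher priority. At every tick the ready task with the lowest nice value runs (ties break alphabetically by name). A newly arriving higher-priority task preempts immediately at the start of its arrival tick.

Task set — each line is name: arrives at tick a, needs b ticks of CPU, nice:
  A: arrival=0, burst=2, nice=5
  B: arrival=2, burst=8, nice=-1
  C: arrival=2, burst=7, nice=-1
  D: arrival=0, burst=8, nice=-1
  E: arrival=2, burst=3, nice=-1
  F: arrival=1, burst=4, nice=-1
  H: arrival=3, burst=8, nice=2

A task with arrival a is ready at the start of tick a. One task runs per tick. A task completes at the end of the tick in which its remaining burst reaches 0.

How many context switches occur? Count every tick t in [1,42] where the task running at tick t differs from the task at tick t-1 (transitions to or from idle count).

t=0: ready={A,D} → run D
t=1: ready={A,D,F} → run D
t=2: ready={A,B,C,D,E,F} → run B
t=3: ready={A,B,C,D,E,F,H} → run B
t=4: ready={A,B,C,D,E,F,H} → run B
t=5: ready={A,B,C,D,E,F,H} → run B
t=6: ready={A,B,C,D,E,F,H} → run B
t=7: ready={A,B,C,D,E,F,H} → run B
t=8: ready={A,B,C,D,E,F,H} → run B
t=9: ready={A,B,C,D,E,F,H} → run B
t=10: ready={A,C,D,E,F,H} → run C
t=11: ready={A,C,D,E,F,H} → run C
t=12: ready={A,C,D,E,F,H} → run C
t=13: ready={A,C,D,E,F,H} → run C
t=14: ready={A,C,D,E,F,H} → run C
t=15: ready={A,C,D,E,F,H} → run C
t=16: ready={A,C,D,E,F,H} → run C
t=17: ready={A,D,E,F,H} → run D
t=18: ready={A,D,E,F,H} → run D
t=19: ready={A,D,E,F,H} → run D
t=20: ready={A,D,E,F,H} → run D
t=21: ready={A,D,E,F,H} → run D
t=22: ready={A,D,E,F,H} → run D
t=23: ready={A,E,F,H} → run E
t=24: ready={A,E,F,H} → run E
t=25: ready={A,E,F,H} → run E
t=26: ready={A,F,H} → run F
t=27: ready={A,F,H} → run F
t=28: ready={A,F,H} → run F
t=29: ready={A,F,H} → run F
t=30: ready={A,H} → run H
t=31: ready={A,H} → run H
t=32: ready={A,H} → run H
t=33: ready={A,H} → run H
t=34: ready={A,H} → run H
t=35: ready={A,H} → run H
t=36: ready={A,H} → run H
t=37: ready={A,H} → run H
t=38: ready={A} → run A
t=39: ready={A} → run A
t=40: (idle)
t=41: (idle)
t=42: (idle)

context switches = 8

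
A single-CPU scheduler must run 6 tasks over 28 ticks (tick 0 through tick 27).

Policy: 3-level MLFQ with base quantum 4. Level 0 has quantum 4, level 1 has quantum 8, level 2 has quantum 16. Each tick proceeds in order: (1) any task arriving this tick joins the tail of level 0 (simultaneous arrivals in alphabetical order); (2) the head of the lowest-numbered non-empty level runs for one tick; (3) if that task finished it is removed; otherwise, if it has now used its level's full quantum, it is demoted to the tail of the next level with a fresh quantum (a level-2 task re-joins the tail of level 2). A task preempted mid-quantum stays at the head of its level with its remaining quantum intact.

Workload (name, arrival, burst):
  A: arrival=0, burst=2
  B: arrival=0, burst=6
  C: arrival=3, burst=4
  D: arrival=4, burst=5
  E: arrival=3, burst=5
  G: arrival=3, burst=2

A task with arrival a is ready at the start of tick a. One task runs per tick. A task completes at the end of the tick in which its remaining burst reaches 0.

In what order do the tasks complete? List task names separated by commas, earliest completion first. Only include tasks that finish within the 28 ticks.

completion order = A, C, G, B, E, D

t=0: L0/L1/L2 = AB/-/- → run A
t=1: L0/L1/L2 = AB/-/- → run A
t=2: L0/L1/L2 = B/-/- → run B
t=3: L0/L1/L2 = BCEG/-/- → run B
t=4: L0/L1/L2 = BCEGD/-/- → run B
t=5: L0/L1/L2 = BCEGD/-/- → run B
t=6: L0/L1/L2 = CEGD/B/- → run C
t=7: L0/L1/L2 = CEGD/B/- → run C
t=8: L0/L1/L2 = CEGD/B/- → run C
t=9: L0/L1/L2 = CEGD/B/- → run C
t=10: L0/L1/L2 = EGD/B/- → run E
t=11: L0/L1/L2 = EGD/B/- → run E
t=12: L0/L1/L2 = EGD/B/- → run E
t=13: L0/L1/L2 = EGD/B/- → run E
t=14: L0/L1/L2 = GD/BE/- → run G
t=15: L0/L1/L2 = GD/BE/- → run G
t=16: L0/L1/L2 = D/BE/- → run D
t=17: L0/L1/L2 = D/BE/- → run D
t=18: L0/L1/L2 = D/BE/- → run D
t=19: L0/L1/L2 = D/BE/- → run D
t=20: L0/L1/L2 = -/BED/- → run B
t=21: L0/L1/L2 = -/BED/- → run B
t=22: L0/L1/L2 = -/ED/- → run E
t=23: L0/L1/L2 = -/D/- → run D
t=24: (idle)
t=25: (idle)
t=26: (idle)
t=27: (idle)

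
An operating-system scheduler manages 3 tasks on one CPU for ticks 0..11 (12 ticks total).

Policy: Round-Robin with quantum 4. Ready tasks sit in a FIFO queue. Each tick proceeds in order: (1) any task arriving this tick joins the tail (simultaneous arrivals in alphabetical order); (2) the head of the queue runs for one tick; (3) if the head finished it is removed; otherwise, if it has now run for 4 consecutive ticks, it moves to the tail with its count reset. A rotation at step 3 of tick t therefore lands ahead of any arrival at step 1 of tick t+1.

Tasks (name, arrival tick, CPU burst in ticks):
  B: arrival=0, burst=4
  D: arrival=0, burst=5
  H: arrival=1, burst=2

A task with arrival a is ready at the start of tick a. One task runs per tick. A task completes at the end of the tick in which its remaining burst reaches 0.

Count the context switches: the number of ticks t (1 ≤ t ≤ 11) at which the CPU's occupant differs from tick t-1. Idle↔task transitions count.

t=0: queue=[B,D] q_used=0 → run B
t=1: queue=[B,D,H] q_used=1 → run B
t=2: queue=[B,D,H] q_used=2 → run B
t=3: queue=[B,D,H] q_used=3 → run B
t=4: queue=[D,H] q_used=0 → run D
t=5: queue=[D,H] q_used=1 → run D
t=6: queue=[D,H] q_used=2 → run D
t=7: queue=[D,H] q_used=3 → run D
t=8: queue=[H,D] q_used=0 → run H
t=9: queue=[H,D] q_used=1 → run H
t=10: queue=[D] q_used=0 → run D
t=11: (idle)

context switches = 4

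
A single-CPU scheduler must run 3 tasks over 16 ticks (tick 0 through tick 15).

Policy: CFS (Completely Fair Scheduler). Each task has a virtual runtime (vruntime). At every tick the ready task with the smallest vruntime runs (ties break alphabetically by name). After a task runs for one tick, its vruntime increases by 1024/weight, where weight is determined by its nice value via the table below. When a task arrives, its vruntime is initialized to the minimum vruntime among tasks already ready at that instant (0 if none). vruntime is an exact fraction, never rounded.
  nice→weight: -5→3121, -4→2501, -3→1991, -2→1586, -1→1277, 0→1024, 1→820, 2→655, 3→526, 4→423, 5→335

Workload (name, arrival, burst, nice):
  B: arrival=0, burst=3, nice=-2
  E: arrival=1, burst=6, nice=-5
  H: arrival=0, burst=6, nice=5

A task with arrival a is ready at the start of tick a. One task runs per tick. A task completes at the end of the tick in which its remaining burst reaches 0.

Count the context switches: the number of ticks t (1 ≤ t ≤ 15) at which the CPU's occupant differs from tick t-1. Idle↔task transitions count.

t=0: vr[B=0 H=0] → run B
t=1: vr[B=512/793 E=0 H=0] → run E
t=2: vr[B=512/793 E=1024/3121 H=0] → run H
t=3: vr[B=512/793 E=1024/3121 H=1024/335] → run E
t=4: vr[B=512/793 E=2048/3121 H=1024/335] → run B
t=5: vr[B=1024/793 E=2048/3121 H=1024/335] → run E
t=6: vr[B=1024/793 E=3072/3121 H=1024/335] → run E
t=7: vr[B=1024/793 E=4096/3121 H=1024/335] → run B
t=8: vr[E=4096/3121 H=1024/335] → run E
t=9: vr[E=5120/3121 H=1024/335] → run E
t=10: vr[H=1024/335] → run H
t=11: vr[H=2048/335] → run H
t=12: vr[H=3072/335] → run H
t=13: vr[H=4096/335] → run H
t=14: vr[H=1024/67] → run H
t=15: (idle)

context switches = 9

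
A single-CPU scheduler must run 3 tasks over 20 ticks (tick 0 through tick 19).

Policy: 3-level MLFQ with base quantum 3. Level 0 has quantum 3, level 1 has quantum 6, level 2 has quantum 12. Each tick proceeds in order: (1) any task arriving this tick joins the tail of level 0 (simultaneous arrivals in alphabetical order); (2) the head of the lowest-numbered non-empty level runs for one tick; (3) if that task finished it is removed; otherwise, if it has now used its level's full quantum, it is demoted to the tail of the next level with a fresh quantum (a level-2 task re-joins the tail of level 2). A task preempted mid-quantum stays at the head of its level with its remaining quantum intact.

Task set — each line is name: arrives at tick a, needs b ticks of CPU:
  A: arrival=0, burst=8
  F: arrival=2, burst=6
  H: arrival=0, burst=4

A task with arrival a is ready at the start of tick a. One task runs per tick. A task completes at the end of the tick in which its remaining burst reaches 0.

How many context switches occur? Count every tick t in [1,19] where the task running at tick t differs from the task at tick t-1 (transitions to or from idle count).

context switches = 6

t=0: L0/L1/L2 = AH/-/- → run A
t=1: L0/L1/L2 = AH/-/- → run A
t=2: L0/L1/L2 = AHF/-/- → run A
t=3: L0/L1/L2 = HF/A/- → run H
t=4: L0/L1/L2 = HF/A/- → run H
t=5: L0/L1/L2 = HF/A/- → run H
t=6: L0/L1/L2 = F/AH/- → run F
t=7: L0/L1/L2 = F/AH/- → run F
t=8: L0/L1/L2 = F/AH/- → run F
t=9: L0/L1/L2 = -/AHF/- → run A
t=10: L0/L1/L2 = -/AHF/- → run A
t=11: L0/L1/L2 = -/AHF/- → run A
t=12: L0/L1/L2 = -/AHF/- → run A
t=13: L0/L1/L2 = -/AHF/- → run A
t=14: L0/L1/L2 = -/HF/- → run H
t=15: L0/L1/L2 = -/F/- → run F
t=16: L0/L1/L2 = -/F/- → run F
t=17: L0/L1/L2 = -/F/- → run F
t=18: (idle)
t=19: (idle)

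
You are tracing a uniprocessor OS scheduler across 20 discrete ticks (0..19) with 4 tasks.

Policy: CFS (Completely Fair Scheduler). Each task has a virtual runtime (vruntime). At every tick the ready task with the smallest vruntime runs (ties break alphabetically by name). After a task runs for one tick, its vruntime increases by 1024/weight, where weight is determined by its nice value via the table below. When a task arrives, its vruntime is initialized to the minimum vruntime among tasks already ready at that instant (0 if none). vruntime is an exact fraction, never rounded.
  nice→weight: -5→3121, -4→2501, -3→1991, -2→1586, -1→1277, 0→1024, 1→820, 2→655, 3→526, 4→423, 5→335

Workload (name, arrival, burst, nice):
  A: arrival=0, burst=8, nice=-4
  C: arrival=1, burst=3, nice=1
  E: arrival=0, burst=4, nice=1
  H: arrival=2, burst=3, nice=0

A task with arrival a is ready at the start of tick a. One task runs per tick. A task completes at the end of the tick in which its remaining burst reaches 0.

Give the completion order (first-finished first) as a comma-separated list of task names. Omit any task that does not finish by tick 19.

completion order = H, C, A, E

t=0: vr[A=0 E=0] → run A
t=1: vr[A=1024/2501 C=0 E=0] → run C
t=2: vr[A=1024/2501 C=256/205 E=0 H=0] → run E
t=3: vr[A=1024/2501 C=256/205 E=256/205 H=0] → run H
t=4: vr[A=1024/2501 C=256/205 E=256/205 H=1] → run A
t=5: vr[A=2048/2501 C=256/205 E=256/205 H=1] → run A
t=6: vr[A=3072/2501 C=256/205 E=256/205 H=1] → run H
t=7: vr[A=3072/2501 C=256/205 E=256/205 H=2] → run A
t=8: vr[A=4096/2501 C=256/205 E=256/205 H=2] → run C
t=9: vr[A=4096/2501 C=512/205 E=256/205 H=2] → run E
t=10: vr[A=4096/2501 C=512/205 E=512/205 H=2] → run A
t=11: vr[A=5120/2501 C=512/205 E=512/205 H=2] → run H
t=12: vr[A=5120/2501 C=512/205 E=512/205] → run A
t=13: vr[A=6144/2501 C=512/205 E=512/205] → run A
t=14: vr[A=7168/2501 C=512/205 E=512/205] → run C
t=15: vr[A=7168/2501 E=512/205] → run E
t=16: vr[A=7168/2501 E=768/205] → run A
t=17: vr[E=768/205] → run E
t=18: (idle)
t=19: (idle)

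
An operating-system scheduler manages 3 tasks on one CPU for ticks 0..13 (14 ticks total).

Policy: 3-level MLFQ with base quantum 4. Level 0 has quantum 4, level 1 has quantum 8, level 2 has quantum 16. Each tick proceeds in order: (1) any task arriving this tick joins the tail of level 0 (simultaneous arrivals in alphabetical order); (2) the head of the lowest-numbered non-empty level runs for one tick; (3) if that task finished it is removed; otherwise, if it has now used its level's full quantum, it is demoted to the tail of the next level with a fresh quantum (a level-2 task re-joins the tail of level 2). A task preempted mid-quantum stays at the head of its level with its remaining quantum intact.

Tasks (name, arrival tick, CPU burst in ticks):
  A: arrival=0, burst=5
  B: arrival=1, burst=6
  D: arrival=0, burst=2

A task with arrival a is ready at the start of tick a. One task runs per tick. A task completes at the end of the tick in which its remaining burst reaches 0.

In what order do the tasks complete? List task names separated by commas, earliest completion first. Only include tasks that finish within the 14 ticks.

completion order = D, A, B

t=0: L0/L1/L2 = AD/-/- → run A
t=1: L0/L1/L2 = ADB/-/- → run A
t=2: L0/L1/L2 = ADB/-/- → run A
t=3: L0/L1/L2 = ADB/-/- → run A
t=4: L0/L1/L2 = DB/A/- → run D
t=5: L0/L1/L2 = DB/A/- → run D
t=6: L0/L1/L2 = B/A/- → run B
t=7: L0/L1/L2 = B/A/- → run B
t=8: L0/L1/L2 = B/A/- → run B
t=9: L0/L1/L2 = B/A/- → run B
t=10: L0/L1/L2 = -/AB/- → run A
t=11: L0/L1/L2 = -/B/- → run B
t=12: L0/L1/L2 = -/B/- → run B
t=13: (idle)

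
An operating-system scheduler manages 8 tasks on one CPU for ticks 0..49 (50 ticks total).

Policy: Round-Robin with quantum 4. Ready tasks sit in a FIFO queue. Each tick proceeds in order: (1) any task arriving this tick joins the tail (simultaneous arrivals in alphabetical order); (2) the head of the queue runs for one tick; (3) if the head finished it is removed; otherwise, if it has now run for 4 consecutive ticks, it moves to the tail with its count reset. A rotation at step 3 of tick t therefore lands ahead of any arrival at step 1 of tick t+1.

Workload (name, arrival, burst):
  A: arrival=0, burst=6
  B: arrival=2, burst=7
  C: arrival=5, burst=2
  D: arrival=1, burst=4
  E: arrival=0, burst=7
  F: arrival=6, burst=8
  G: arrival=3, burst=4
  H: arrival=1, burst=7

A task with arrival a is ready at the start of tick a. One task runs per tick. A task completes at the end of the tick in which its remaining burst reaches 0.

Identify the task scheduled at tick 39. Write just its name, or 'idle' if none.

t=0: queue=[A,E] q_used=0 → run A
t=1: queue=[A,E,D,H] q_used=1 → run A
t=2: queue=[A,E,D,H,B] q_used=2 → run A
t=3: queue=[A,E,D,H,B,G] q_used=3 → run A
t=4: queue=[E,D,H,B,G,A] q_used=0 → run E
t=5: queue=[E,D,H,B,G,A,C] q_used=1 → run E
t=6: queue=[E,D,H,B,G,A,C,F] q_used=2 → run E
t=7: queue=[E,D,H,B,G,A,C,F] q_used=3 → run E
t=8: queue=[D,H,B,G,A,C,F,E] q_used=0 → run D
t=9: queue=[D,H,B,G,A,C,F,E] q_used=1 → run D
t=10: queue=[D,H,B,G,A,C,F,E] q_used=2 → run D
t=11: queue=[D,H,B,G,A,C,F,E] q_used=3 → run D
t=12: queue=[H,B,G,A,C,F,E] q_used=0 → run H
t=13: queue=[H,B,G,A,C,F,E] q_used=1 → run H
t=14: queue=[H,B,G,A,C,F,E] q_used=2 → run H
t=15: queue=[H,B,G,A,C,F,E] q_used=3 → run H
t=16: queue=[B,G,A,C,F,E,H] q_used=0 → run B
t=17: queue=[B,G,A,C,F,E,H] q_used=1 → run B
t=18: queue=[B,G,A,C,F,E,H] q_used=2 → run B
t=19: queue=[B,G,A,C,F,E,H] q_used=3 → run B
t=20: queue=[G,A,C,F,E,H,B] q_used=0 → run G
t=21: queue=[G,A,C,F,E,H,B] q_used=1 → run G
t=22: queue=[G,A,C,F,E,H,B] q_used=2 → run G
t=23: queue=[G,A,C,F,E,H,B] q_used=3 → run G
t=24: queue=[A,C,F,E,H,B] q_used=0 → run A
t=25: queue=[A,C,F,E,H,B] q_used=1 → run A
t=26: queue=[C,F,E,H,B] q_used=0 → run C
t=27: queue=[C,F,E,H,B] q_used=1 → run C
t=28: queue=[F,E,H,B] q_used=0 → run F
t=29: queue=[F,E,H,B] q_used=1 → run F
t=30: queue=[F,E,H,B] q_used=2 → run F
t=31: queue=[F,E,H,B] q_used=3 → run F
t=32: queue=[E,H,B,F] q_used=0 → run E
t=33: queue=[E,H,B,F] q_used=1 → run E
t=34: queue=[E,H,B,F] q_used=2 → run E
t=35: queue=[H,B,F] q_used=0 → run H
t=36: queue=[H,B,F] q_used=1 → run H
t=37: queue=[H,B,F] q_used=2 → run H
t=38: queue=[B,F] q_used=0 → run B
t=39: queue=[B,F] q_used=1 → run B
t=40: queue=[B,F] q_used=2 → run B
t=41: queue=[F] q_used=0 → run F
t=42: queue=[F] q_used=1 → run F
t=43: queue=[F] q_used=2 → run F
t=44: queue=[F] q_used=3 → run F
t=45: (idle)
t=46: (idle)
t=47: (idle)
t=48: (idle)
t=49: (idle)

running at tick 39 = B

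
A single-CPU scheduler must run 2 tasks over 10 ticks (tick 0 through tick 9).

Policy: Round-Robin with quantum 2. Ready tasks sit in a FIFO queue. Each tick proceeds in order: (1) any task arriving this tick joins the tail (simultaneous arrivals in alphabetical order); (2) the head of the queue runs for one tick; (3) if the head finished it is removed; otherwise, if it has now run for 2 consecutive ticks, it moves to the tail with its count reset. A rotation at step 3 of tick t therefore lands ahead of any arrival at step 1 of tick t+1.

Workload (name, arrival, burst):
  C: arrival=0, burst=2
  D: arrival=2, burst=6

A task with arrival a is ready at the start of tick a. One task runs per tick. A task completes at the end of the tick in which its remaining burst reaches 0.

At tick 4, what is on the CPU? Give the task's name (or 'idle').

t=0: queue=[C] q_used=0 → run C
t=1: queue=[C] q_used=1 → run C
t=2: queue=[D] q_used=0 → run D
t=3: queue=[D] q_used=1 → run D
t=4: queue=[D] q_used=0 → run D
t=5: queue=[D] q_used=1 → run D
t=6: queue=[D] q_used=0 → run D
t=7: queue=[D] q_used=1 → run D
t=8: (idle)
t=9: (idle)

running at tick 4 = D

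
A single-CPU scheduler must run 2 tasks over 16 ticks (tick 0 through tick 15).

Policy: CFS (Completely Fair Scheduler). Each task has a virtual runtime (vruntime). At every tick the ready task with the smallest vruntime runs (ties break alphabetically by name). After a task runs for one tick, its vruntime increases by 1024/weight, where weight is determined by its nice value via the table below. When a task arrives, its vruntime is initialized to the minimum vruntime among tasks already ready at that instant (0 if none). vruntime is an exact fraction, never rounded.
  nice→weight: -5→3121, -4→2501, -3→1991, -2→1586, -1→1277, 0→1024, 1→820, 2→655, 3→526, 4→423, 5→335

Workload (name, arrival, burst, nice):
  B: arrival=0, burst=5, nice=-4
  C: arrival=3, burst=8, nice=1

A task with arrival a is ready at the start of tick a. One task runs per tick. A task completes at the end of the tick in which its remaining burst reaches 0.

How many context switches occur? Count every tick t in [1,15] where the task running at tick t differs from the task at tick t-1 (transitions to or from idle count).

context switches = 4

t=0: vr[B=0] → run B
t=1: vr[B=1024/2501] → run B
t=2: vr[B=2048/2501] → run B
t=3: vr[B=3072/2501 C=3072/2501] → run B
t=4: vr[B=4096/2501 C=3072/2501] → run C
t=5: vr[B=4096/2501 C=30976/12505] → run B
t=6: vr[C=30976/12505] → run C
t=7: vr[C=46592/12505] → run C
t=8: vr[C=62208/12505] → run C
t=9: vr[C=77824/12505] → run C
t=10: vr[C=18688/2501] → run C
t=11: vr[C=109056/12505] → run C
t=12: vr[C=124672/12505] → run C
t=13: (idle)
t=14: (idle)
t=15: (idle)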